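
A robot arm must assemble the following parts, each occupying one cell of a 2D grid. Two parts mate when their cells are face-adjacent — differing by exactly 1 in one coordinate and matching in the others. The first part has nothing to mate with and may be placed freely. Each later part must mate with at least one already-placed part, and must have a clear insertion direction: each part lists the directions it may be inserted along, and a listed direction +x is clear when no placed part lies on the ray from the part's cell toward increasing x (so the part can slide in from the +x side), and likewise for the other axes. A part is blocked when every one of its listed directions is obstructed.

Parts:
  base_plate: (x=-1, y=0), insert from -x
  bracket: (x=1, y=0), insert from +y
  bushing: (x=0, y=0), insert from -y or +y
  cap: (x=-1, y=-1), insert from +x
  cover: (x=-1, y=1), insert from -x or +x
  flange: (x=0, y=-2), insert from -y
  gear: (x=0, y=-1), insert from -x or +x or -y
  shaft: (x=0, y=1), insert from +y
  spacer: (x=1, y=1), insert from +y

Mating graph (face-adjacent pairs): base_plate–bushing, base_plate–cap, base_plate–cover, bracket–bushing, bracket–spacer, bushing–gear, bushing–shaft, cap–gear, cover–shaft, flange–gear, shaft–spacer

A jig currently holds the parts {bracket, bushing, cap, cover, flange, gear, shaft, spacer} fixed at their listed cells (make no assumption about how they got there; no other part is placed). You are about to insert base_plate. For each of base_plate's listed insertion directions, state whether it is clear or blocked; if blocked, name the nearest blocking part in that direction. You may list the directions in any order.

-x: ray from base_plate(-1, 0) has no placed part ⇒ clear

-x: clear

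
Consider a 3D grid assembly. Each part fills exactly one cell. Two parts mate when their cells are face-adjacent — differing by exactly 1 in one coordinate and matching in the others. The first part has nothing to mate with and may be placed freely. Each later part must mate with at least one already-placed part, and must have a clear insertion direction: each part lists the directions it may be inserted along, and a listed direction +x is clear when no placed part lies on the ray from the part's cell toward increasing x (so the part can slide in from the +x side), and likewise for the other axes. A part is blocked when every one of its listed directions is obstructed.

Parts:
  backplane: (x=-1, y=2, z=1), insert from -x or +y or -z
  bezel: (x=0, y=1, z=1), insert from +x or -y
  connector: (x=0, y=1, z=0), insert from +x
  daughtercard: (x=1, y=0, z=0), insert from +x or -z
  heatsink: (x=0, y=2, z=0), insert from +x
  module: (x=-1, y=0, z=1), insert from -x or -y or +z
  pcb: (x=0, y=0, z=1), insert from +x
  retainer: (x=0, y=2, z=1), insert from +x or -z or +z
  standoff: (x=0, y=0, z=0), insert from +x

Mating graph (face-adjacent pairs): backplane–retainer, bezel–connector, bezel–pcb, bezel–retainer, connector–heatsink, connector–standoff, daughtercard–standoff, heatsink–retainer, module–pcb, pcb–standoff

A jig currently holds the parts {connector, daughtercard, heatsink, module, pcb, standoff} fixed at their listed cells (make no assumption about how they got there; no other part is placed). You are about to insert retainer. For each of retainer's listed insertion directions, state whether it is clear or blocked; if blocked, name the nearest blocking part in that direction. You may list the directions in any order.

+x: clear; +z: clear; -z: blocked by heatsink

+x: ray from retainer(0, 2, 1) has no placed part ⇒ clear
-z: nearest on ray is heatsink@(0, 2, 0) ⇒ blocked
+z: ray from retainer(0, 2, 1) has no placed part ⇒ clear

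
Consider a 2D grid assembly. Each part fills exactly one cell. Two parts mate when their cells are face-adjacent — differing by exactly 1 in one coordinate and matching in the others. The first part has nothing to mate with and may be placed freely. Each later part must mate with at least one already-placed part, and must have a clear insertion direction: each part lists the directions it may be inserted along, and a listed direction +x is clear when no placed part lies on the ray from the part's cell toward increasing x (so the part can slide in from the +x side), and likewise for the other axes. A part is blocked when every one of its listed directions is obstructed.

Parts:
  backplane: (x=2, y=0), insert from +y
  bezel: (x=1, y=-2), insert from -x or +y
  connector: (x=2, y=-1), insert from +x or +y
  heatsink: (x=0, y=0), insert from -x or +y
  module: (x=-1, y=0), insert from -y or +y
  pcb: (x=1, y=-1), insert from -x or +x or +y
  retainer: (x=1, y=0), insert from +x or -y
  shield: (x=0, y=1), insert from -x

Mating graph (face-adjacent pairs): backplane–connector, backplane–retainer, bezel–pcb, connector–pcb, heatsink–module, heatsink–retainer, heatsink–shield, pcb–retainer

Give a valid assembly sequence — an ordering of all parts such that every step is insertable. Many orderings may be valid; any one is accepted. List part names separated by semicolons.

1. heatsink@(0, 0) [-x clear] — {heatsink}
2. module@(-1, 0) [-y clear] — {heatsink, module}
3. retainer@(1, 0) [+x clear] — {heatsink, module, retainer}
4. pcb@(1, -1) [-x clear] — {heatsink, module, pcb, retainer}
5. connector@(2, -1) [+x clear] — {connector, heatsink, module, pcb, retainer}
6. bezel@(1, -2) [-x clear] — {bezel, connector, heatsink, module, pcb, retainer}
7. backplane@(2, 0) [+y clear] — {backplane, bezel, connector, heatsink, module, pcb, retainer}
8. shield@(0, 1) [-x clear] — {backplane, bezel, connector, heatsink, module, pcb, retainer, shield}

heatsink; module; retainer; pcb; connector; bezel; backplane; shield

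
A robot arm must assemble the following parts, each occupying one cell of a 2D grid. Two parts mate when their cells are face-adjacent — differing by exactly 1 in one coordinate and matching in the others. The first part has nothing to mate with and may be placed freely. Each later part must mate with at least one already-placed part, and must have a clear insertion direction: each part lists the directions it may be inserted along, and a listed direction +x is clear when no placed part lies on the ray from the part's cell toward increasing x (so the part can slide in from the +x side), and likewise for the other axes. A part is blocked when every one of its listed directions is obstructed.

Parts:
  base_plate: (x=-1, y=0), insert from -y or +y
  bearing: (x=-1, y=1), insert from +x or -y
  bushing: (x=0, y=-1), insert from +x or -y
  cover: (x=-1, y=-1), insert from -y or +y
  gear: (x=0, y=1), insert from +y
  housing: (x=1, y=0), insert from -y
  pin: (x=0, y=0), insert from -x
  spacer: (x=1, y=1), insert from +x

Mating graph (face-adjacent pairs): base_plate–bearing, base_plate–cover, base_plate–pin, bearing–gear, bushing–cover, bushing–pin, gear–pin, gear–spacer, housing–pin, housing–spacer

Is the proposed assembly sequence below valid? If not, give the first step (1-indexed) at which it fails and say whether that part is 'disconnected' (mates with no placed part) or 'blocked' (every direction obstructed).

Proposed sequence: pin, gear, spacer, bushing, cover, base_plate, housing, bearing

1. pin@(0, 0) [-x clear] — {pin}
2. gear@(0, 1) [+y clear] — {gear, pin}
3. spacer@(1, 1) [+x clear] — {gear, pin, spacer}
4. bushing@(0, -1) [+x clear] — {bushing, gear, pin, spacer}
5. cover@(-1, -1) [-y clear] — {bushing, cover, gear, pin, spacer}
6. base_plate@(-1, 0) [+y clear] — {base_plate, bushing, cover, gear, pin, spacer}
7. housing@(1, 0) [-y clear] — {base_plate, bushing, cover, gear, housing, pin, spacer}
8. bearing@(-1, 1) — +x/-y all obstructed ⇒ blocked

Invalid at step 8 (blocked)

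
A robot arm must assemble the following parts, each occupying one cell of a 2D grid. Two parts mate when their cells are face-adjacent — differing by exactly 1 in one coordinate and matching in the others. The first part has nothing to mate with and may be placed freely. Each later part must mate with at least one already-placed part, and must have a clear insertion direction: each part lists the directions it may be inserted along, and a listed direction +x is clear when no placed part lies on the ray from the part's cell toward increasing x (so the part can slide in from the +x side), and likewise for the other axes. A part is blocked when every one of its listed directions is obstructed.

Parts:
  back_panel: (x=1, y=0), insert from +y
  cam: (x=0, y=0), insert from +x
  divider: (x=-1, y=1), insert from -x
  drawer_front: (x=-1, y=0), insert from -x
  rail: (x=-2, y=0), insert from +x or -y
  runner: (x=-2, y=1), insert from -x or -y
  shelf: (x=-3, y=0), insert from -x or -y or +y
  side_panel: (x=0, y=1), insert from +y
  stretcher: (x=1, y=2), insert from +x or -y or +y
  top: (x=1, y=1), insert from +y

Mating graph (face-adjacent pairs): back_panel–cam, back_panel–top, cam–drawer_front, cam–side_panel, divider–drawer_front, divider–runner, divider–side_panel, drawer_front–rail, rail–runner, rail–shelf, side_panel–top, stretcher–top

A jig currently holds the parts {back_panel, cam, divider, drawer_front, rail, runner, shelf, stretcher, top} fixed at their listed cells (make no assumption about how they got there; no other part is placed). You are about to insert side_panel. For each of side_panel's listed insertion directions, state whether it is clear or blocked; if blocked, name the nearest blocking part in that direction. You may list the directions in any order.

+y: clear

+y: ray from side_panel(0, 1) has no placed part ⇒ clear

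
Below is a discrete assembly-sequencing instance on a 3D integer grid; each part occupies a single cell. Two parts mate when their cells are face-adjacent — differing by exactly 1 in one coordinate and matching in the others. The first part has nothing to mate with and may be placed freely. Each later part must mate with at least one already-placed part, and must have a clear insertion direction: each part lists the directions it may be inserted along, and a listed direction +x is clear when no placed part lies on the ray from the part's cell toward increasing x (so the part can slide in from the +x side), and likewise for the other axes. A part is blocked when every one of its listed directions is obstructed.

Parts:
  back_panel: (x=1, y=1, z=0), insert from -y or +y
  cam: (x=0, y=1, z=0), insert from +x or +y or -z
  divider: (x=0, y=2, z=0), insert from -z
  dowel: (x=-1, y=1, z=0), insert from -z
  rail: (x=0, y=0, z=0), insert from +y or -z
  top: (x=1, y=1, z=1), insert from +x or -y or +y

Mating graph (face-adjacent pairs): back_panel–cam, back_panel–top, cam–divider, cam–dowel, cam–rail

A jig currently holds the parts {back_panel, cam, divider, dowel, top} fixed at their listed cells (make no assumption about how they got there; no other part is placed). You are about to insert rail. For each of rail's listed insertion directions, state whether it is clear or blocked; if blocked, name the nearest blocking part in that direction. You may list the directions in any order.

+y: blocked by cam; -z: clear

+y: nearest on ray is cam@(0, 1, 0) ⇒ blocked
-z: ray from rail(0, 0, 0) has no placed part ⇒ clear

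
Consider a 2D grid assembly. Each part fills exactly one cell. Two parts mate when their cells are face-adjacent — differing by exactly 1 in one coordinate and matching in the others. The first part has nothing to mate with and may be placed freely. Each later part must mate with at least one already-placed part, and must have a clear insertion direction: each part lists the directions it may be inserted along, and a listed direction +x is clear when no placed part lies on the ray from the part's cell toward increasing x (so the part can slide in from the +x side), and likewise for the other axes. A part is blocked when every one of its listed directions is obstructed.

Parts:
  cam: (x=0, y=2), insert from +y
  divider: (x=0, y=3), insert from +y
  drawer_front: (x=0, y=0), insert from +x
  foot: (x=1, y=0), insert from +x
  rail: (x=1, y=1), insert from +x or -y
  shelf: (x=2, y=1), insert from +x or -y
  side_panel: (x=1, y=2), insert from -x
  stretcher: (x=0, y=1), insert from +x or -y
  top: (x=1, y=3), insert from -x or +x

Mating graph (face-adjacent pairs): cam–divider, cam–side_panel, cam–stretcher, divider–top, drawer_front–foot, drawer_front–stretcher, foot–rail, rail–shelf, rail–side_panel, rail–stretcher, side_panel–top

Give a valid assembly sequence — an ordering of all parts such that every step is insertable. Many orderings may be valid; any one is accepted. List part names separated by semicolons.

stretcher; drawer_front; foot; rail; side_panel; cam; top; divider; shelf

1. stretcher@(0, 1) [+x clear] — {stretcher}
2. drawer_front@(0, 0) [+x clear] — {drawer_front, stretcher}
3. foot@(1, 0) [+x clear] — {drawer_front, foot, stretcher}
4. rail@(1, 1) [+x clear] — {drawer_front, foot, rail, stretcher}
5. side_panel@(1, 2) [-x clear] — {drawer_front, foot, rail, side_panel, stretcher}
6. cam@(0, 2) [+y clear] — {cam, drawer_front, foot, rail, side_panel, stretcher}
7. top@(1, 3) [-x clear] — {cam, drawer_front, foot, rail, side_panel, stretcher, top}
8. divider@(0, 3) [+y clear] — {cam, divider, drawer_front, foot, rail, side_panel, stretcher, top}
9. shelf@(2, 1) [+x clear] — {cam, divider, drawer_front, foot, rail, shelf, side_panel, stretcher, top}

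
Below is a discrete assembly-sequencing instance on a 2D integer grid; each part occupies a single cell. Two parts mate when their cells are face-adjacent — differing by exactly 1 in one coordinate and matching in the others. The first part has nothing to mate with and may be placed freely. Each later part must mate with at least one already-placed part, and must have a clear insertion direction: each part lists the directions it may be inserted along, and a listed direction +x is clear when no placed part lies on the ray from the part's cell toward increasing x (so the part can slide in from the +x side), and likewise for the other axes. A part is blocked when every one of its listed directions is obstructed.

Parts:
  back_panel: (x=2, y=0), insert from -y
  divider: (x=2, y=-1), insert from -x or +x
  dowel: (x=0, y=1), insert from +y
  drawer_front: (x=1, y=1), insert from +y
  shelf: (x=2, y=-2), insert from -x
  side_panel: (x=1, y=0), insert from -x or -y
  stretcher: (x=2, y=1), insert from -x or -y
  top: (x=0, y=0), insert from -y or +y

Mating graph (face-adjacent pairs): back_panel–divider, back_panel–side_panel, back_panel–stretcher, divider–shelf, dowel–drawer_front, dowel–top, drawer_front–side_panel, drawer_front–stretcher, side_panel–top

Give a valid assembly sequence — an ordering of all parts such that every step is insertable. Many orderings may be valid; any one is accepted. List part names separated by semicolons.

1. side_panel@(1, 0) [-x clear] — {side_panel}
2. drawer_front@(1, 1) [+y clear] — {drawer_front, side_panel}
3. stretcher@(2, 1) [-y clear] — {drawer_front, side_panel, stretcher}
4. top@(0, 0) [-y clear] — {drawer_front, side_panel, stretcher, top}
5. dowel@(0, 1) [+y clear] — {dowel, drawer_front, side_panel, stretcher, top}
6. back_panel@(2, 0) [-y clear] — {back_panel, dowel, drawer_front, side_panel, stretcher, top}
7. divider@(2, -1) [-x clear] — {back_panel, divider, dowel, drawer_front, side_panel, stretcher, top}
8. shelf@(2, -2) [-x clear] — {back_panel, divider, dowel, drawer_front, shelf, side_panel, stretcher, top}

side_panel; drawer_front; stretcher; top; dowel; back_panel; divider; shelf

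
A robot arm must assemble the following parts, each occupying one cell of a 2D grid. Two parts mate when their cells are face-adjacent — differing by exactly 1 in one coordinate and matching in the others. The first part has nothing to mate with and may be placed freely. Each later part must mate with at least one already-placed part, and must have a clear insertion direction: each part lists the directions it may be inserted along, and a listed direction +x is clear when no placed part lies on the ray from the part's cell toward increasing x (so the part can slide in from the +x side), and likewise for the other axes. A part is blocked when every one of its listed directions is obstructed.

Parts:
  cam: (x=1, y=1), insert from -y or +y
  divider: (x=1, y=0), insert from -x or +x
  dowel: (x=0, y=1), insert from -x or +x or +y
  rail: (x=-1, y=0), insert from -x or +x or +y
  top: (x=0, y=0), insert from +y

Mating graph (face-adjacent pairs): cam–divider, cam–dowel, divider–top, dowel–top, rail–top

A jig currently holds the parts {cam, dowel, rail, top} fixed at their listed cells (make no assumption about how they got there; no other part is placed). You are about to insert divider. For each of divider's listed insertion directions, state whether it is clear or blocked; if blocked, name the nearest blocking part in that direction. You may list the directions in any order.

+x: clear; -x: blocked by top

-x: nearest on ray is top@(0, 0) ⇒ blocked
+x: ray from divider(1, 0) has no placed part ⇒ clear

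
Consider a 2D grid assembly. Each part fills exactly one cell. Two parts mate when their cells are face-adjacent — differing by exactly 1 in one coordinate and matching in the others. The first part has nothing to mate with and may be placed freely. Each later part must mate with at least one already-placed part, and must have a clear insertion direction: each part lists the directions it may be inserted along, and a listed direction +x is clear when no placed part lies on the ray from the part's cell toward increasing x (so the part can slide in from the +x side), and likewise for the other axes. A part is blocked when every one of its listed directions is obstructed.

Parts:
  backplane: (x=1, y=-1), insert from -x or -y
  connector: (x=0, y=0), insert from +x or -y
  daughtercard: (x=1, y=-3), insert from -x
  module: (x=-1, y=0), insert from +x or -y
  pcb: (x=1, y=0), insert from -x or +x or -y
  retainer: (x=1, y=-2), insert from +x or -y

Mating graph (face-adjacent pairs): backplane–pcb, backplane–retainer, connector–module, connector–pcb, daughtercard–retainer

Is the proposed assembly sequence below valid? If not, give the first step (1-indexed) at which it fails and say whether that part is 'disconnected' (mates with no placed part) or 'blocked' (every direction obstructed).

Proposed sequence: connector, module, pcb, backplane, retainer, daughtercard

Valid

1. connector@(0, 0) [+x clear] — {connector}
2. module@(-1, 0) [-y clear] — {connector, module}
3. pcb@(1, 0) [+x clear] — {connector, module, pcb}
4. backplane@(1, -1) [-x clear] — {backplane, connector, module, pcb}
5. retainer@(1, -2) [+x clear] — {backplane, connector, module, pcb, retainer}
6. daughtercard@(1, -3) [-x clear] — {backplane, connector, daughtercard, module, pcb, retainer}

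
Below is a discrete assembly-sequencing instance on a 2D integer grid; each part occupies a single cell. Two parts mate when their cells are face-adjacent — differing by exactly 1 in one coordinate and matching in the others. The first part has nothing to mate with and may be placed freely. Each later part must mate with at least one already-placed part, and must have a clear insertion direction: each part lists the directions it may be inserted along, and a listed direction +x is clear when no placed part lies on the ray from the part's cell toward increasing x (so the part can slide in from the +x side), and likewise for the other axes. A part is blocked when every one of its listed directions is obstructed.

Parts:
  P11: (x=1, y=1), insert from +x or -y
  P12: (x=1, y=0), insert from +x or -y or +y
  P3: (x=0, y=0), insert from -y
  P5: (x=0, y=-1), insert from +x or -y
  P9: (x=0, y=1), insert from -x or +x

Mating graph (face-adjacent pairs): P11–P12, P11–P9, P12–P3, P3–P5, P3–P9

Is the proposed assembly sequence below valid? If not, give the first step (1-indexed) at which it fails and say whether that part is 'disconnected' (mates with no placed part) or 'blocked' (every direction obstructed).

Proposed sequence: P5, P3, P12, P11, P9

1. P5@(0, -1) [+x clear] — {P5}
2. P3@(0, 0) — -y all obstructed ⇒ blocked

Invalid at step 2 (blocked)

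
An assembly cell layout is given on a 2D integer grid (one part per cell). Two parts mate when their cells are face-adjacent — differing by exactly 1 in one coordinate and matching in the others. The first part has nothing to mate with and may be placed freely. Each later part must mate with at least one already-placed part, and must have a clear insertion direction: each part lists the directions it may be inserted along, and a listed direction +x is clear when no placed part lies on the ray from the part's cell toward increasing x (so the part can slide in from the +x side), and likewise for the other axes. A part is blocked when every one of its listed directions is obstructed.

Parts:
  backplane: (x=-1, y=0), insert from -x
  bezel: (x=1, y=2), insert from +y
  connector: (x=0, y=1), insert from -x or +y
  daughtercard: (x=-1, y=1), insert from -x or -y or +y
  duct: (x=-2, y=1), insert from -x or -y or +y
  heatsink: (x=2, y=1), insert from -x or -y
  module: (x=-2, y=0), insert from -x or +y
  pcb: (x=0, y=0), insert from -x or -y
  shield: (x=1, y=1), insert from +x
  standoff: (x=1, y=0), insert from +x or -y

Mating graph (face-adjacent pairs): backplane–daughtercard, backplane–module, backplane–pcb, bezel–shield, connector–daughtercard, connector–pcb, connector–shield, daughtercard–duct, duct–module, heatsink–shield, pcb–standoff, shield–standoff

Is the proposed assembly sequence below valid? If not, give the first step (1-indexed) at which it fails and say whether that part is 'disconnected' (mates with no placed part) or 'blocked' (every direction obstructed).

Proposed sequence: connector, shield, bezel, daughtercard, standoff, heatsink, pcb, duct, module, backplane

1. connector@(0, 1) [-x clear] — {connector}
2. shield@(1, 1) [+x clear] — {connector, shield}
3. bezel@(1, 2) [+y clear] — {bezel, connector, shield}
4. daughtercard@(-1, 1) [-x clear] — {bezel, connector, daughtercard, shield}
5. standoff@(1, 0) [+x clear] — {bezel, connector, daughtercard, shield, standoff}
6. heatsink@(2, 1) [-y clear] — {bezel, connector, daughtercard, heatsink, shield, standoff}
7. pcb@(0, 0) [-x clear] — {bezel, connector, daughtercard, heatsink, pcb, shield, standoff}
8. duct@(-2, 1) [-x clear] — {bezel, connector, daughtercard, duct, heatsink, pcb, shield, standoff}
9. module@(-2, 0) [-x clear] — {bezel, connector, daughtercard, duct, heatsink, module, pcb, shield, standoff}
10. backplane@(-1, 0) — -x all obstructed ⇒ blocked

Invalid at step 10 (blocked)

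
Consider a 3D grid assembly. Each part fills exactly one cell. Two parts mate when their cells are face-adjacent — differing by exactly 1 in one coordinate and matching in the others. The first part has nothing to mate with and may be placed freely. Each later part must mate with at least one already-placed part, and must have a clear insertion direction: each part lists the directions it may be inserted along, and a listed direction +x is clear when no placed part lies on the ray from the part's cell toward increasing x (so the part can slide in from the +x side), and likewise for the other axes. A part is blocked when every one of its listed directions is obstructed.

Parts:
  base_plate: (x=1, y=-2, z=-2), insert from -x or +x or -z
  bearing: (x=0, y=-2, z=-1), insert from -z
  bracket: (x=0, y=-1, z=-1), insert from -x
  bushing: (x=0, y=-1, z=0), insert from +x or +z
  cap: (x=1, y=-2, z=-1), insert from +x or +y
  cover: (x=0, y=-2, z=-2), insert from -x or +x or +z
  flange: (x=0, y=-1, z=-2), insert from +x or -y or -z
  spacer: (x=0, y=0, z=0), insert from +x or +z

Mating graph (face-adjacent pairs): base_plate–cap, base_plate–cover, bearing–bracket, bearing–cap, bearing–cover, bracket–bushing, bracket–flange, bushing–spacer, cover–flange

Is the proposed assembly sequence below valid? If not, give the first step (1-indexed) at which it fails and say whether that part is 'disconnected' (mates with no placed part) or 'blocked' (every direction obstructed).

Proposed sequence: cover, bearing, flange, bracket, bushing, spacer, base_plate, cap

1. cover@(0, -2, -2) [-x clear] — {cover}
2. bearing@(0, -2, -1) — -z all obstructed ⇒ blocked

Invalid at step 2 (blocked)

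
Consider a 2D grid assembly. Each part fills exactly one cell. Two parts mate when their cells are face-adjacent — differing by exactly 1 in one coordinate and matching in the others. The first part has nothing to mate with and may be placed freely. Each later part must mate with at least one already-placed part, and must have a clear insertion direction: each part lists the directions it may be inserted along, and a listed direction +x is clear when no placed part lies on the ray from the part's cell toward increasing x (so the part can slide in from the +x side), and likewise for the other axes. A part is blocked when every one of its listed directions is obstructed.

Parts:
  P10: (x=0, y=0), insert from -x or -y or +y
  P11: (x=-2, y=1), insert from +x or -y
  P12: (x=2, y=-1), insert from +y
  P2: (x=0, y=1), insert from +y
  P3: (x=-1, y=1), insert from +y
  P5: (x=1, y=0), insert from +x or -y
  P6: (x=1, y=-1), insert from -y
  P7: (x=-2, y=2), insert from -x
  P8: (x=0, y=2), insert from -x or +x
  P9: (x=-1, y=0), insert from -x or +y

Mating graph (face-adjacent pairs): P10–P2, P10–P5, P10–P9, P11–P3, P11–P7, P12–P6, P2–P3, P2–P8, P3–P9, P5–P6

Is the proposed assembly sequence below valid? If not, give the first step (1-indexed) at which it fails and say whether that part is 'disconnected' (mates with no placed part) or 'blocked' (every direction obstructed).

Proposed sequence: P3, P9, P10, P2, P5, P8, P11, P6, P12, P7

1. P3@(-1, 1) [+y clear] — {P3}
2. P9@(-1, 0) [-x clear] — {P3, P9}
3. P10@(0, 0) [-y clear] — {P10, P3, P9}
4. P2@(0, 1) [+y clear] — {P10, P2, P3, P9}
5. P5@(1, 0) [+x clear] — {P10, P2, P3, P5, P9}
6. P8@(0, 2) [-x clear] — {P10, P2, P3, P5, P8, P9}
7. P11@(-2, 1) [-y clear] — {P10, P11, P2, P3, P5, P8, P9}
8. P6@(1, -1) [-y clear] — {P10, P11, P2, P3, P5, P6, P8, P9}
9. P12@(2, -1) [+y clear] — {P10, P11, P12, P2, P3, P5, P6, P8, P9}
10. P7@(-2, 2) [-x clear] — {P10, P11, P12, P2, P3, P5, P6, P7, P8, P9}

Valid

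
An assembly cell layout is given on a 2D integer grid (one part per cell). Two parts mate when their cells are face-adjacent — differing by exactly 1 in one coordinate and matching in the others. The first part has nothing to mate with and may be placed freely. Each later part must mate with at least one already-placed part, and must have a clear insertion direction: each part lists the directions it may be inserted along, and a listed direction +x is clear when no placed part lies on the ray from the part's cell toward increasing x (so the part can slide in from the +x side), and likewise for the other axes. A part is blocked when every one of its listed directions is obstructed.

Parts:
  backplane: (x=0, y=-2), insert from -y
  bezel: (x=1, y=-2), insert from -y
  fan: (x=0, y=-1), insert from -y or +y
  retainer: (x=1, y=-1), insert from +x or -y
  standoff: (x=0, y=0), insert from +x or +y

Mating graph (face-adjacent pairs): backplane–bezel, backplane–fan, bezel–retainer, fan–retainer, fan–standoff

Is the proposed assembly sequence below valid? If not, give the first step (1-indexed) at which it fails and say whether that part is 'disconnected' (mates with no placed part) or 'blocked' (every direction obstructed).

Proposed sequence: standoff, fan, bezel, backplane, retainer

1. standoff@(0, 0) [+x clear] — {standoff}
2. fan@(0, -1) [-y clear] — {fan, standoff}
3. bezel@(1, -2) — no placed neighbour ⇒ disconnected

Invalid at step 3 (disconnected)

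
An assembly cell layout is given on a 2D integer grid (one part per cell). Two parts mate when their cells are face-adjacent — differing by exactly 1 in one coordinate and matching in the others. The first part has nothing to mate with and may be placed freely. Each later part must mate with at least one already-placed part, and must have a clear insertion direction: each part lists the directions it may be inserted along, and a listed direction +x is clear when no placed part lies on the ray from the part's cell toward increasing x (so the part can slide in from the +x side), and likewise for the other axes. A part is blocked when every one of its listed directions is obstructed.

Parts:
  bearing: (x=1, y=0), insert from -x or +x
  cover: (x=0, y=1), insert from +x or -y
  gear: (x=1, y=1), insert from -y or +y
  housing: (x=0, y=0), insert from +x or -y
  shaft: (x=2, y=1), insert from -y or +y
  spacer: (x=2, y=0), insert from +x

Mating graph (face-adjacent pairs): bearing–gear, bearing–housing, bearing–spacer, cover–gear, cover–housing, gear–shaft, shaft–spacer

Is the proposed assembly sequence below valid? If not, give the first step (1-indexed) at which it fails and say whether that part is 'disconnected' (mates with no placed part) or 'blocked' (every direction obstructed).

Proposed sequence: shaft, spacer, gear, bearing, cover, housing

Valid

1. shaft@(2, 1) [-y clear] — {shaft}
2. spacer@(2, 0) [+x clear] — {shaft, spacer}
3. gear@(1, 1) [-y clear] — {gear, shaft, spacer}
4. bearing@(1, 0) [-x clear] — {bearing, gear, shaft, spacer}
5. cover@(0, 1) [-y clear] — {bearing, cover, gear, shaft, spacer}
6. housing@(0, 0) [-y clear] — {bearing, cover, gear, housing, shaft, spacer}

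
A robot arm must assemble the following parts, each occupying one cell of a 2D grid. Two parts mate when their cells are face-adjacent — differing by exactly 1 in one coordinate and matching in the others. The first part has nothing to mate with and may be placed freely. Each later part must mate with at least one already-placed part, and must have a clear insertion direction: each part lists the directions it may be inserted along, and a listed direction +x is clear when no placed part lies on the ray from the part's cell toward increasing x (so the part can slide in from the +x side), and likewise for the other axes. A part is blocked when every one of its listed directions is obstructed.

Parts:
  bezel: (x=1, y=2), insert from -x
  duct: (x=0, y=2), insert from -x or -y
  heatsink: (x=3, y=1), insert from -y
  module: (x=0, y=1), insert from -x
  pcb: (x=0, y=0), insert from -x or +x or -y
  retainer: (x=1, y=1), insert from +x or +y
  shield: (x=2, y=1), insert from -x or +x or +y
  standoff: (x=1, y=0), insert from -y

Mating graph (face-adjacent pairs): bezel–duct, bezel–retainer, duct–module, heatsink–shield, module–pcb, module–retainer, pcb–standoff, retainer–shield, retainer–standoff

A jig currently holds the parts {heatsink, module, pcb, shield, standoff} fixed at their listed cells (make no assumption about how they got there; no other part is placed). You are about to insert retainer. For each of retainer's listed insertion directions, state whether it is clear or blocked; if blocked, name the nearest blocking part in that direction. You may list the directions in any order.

+x: blocked by shield; +y: clear

+x: nearest on ray is shield@(2, 1) ⇒ blocked
+y: ray from retainer(1, 1) has no placed part ⇒ clear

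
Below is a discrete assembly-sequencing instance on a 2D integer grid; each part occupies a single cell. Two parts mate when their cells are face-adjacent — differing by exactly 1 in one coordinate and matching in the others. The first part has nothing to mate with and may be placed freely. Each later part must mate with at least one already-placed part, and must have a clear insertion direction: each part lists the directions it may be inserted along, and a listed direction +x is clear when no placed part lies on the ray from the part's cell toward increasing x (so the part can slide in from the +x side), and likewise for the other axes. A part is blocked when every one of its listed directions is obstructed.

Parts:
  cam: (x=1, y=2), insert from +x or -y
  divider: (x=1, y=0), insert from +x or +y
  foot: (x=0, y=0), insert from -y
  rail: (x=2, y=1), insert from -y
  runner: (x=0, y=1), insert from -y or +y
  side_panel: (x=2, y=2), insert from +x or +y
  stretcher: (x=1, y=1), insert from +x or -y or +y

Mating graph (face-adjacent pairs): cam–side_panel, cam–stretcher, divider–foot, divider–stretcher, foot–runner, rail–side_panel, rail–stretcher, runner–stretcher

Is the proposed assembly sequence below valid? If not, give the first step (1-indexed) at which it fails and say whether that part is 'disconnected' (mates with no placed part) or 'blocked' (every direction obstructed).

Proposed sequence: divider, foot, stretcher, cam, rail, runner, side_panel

Valid

1. divider@(1, 0) [+x clear] — {divider}
2. foot@(0, 0) [-y clear] — {divider, foot}
3. stretcher@(1, 1) [+x clear] — {divider, foot, stretcher}
4. cam@(1, 2) [+x clear] — {cam, divider, foot, stretcher}
5. rail@(2, 1) [-y clear] — {cam, divider, foot, rail, stretcher}
6. runner@(0, 1) [+y clear] — {cam, divider, foot, rail, runner, stretcher}
7. side_panel@(2, 2) [+x clear] — {cam, divider, foot, rail, runner, side_panel, stretcher}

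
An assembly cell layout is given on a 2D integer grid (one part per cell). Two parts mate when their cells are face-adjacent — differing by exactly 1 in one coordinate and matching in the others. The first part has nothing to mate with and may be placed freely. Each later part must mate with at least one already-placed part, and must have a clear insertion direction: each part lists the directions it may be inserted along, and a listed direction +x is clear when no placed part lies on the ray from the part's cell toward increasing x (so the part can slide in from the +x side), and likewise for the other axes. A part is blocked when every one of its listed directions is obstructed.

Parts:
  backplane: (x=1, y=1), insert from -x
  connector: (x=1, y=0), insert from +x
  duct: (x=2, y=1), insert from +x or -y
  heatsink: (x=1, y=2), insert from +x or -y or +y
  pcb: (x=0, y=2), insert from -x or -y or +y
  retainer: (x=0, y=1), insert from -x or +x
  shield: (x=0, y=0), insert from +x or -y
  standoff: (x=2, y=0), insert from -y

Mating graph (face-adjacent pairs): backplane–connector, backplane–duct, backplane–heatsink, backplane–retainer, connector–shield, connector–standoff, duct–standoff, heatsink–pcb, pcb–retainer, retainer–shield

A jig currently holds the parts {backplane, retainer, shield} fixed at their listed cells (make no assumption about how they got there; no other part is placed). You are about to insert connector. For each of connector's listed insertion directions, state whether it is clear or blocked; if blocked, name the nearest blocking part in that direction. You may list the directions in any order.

+x: clear

+x: ray from connector(1, 0) has no placed part ⇒ clear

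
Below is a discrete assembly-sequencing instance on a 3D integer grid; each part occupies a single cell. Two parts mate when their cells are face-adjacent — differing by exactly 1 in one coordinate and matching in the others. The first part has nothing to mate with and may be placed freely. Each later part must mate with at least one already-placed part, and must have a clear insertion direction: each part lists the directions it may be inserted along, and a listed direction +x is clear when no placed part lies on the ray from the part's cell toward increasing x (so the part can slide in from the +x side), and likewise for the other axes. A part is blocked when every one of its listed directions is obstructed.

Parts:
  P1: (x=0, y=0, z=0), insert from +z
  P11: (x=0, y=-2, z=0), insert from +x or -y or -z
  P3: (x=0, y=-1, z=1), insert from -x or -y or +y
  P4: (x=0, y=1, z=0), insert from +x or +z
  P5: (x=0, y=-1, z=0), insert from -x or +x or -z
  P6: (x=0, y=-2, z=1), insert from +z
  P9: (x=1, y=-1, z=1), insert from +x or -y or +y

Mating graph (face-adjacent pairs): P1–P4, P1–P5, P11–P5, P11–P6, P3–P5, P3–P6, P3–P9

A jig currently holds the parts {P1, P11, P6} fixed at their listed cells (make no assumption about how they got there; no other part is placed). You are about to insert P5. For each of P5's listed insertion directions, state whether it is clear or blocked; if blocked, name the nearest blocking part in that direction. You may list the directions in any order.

+x: clear; -x: clear; -z: clear

-x: ray from P5(0, -1, 0) has no placed part ⇒ clear
+x: ray from P5(0, -1, 0) has no placed part ⇒ clear
-z: ray from P5(0, -1, 0) has no placed part ⇒ clear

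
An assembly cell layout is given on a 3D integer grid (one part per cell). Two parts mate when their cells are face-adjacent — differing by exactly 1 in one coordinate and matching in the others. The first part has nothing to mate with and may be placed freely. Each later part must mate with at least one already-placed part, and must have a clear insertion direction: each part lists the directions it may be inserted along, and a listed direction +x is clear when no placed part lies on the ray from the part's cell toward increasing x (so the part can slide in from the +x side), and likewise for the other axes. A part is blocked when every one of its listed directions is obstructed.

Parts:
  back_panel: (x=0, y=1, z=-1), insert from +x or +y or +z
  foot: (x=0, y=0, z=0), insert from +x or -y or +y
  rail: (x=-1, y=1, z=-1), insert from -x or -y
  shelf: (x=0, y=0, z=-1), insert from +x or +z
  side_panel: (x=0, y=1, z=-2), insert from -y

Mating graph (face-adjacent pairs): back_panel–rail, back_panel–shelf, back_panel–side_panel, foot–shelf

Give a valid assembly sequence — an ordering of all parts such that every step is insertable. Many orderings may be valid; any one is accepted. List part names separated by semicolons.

1. shelf@(0, 0, -1) [+x clear] — {shelf}
2. back_panel@(0, 1, -1) [+x clear] — {back_panel, shelf}
3. rail@(-1, 1, -1) [-x clear] — {back_panel, rail, shelf}
4. side_panel@(0, 1, -2) [-y clear] — {back_panel, rail, shelf, side_panel}
5. foot@(0, 0, 0) [+x clear] — {back_panel, foot, rail, shelf, side_panel}

shelf; back_panel; rail; side_panel; foot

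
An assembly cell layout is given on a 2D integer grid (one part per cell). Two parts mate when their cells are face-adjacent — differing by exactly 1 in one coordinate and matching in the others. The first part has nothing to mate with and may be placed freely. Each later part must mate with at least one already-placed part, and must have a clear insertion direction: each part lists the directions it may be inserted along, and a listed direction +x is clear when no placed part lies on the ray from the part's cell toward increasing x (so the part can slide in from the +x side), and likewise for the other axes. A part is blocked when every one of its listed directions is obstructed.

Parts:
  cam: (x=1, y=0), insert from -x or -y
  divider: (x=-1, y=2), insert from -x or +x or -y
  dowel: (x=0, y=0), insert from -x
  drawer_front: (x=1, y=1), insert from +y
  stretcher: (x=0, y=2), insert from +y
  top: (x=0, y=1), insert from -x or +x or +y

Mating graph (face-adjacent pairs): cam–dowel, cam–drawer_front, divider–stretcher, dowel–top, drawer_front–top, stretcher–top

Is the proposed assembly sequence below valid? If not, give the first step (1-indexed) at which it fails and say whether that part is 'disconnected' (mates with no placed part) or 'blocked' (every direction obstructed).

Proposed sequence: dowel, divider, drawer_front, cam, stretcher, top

Invalid at step 2 (disconnected)

1. dowel@(0, 0) [-x clear] — {dowel}
2. divider@(-1, 2) — no placed neighbour ⇒ disconnected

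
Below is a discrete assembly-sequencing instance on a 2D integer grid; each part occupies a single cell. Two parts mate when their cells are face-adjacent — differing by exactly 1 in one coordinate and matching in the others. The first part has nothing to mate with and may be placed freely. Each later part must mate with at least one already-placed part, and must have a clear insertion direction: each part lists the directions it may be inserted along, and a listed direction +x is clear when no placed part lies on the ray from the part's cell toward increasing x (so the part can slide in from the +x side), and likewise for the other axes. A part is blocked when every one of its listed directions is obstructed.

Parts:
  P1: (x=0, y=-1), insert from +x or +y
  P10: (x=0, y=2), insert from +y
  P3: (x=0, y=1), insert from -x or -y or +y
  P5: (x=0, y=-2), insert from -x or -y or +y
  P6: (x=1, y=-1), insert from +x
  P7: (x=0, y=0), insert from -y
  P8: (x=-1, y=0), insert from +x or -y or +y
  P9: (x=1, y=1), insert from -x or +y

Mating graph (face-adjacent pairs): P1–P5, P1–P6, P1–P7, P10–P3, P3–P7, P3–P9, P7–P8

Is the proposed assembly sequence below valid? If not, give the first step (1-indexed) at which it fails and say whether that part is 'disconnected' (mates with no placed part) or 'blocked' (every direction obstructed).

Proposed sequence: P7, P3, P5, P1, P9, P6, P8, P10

Invalid at step 3 (disconnected)

1. P7@(0, 0) [-y clear] — {P7}
2. P3@(0, 1) [-x clear] — {P3, P7}
3. P5@(0, -2) — no placed neighbour ⇒ disconnected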